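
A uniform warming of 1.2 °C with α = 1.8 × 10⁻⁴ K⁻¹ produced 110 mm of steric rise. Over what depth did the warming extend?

H = Δh/(αΔT) = 0.11 / (1.8×10⁻⁴ × 1.2) ≈ 509.3 m

510 m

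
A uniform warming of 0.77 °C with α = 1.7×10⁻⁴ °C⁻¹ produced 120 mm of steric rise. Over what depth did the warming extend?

about 917 m

H = Δh/(αΔT) = 0.12 / (1.7×10⁻⁴ × 0.77) ≈ 916.7 m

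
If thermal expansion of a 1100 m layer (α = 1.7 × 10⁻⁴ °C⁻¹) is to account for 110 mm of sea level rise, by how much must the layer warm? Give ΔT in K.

0.588 K

ΔT = Δh/(αH) = 0.11 / (1.7×10⁻⁴ × 1100) ≈ 0.5882 K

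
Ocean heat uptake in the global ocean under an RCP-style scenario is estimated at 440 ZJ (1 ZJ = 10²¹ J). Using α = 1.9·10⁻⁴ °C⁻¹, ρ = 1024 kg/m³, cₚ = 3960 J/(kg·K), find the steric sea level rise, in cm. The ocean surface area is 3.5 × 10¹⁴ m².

about 5.89 cm

Per unit area: Q = 440×10²¹ / (3.5×10¹⁴) ≈ 1.257×10⁹ J/m²
Δh = αQ/(ρcₚ) = 1.9×10⁻⁴ × 1.257×10⁹ / (1024 × 3960) ≈ 0.058897 m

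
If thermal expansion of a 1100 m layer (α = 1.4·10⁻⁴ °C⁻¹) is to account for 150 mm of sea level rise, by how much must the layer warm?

0.974 °C

ΔT = Δh/(αH) = 0.15 / (1.4×10⁻⁴ × 1100) ≈ 0.9740 °C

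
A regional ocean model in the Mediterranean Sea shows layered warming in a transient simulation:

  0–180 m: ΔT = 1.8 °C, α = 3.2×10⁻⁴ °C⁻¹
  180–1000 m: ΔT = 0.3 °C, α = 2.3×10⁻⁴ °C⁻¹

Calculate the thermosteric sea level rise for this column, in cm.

16.0 cm

0–180 m: 180 × 3.2×10⁻⁴ × 1.8 = 0.10368 m
Layer 2: 820 × 0.3 × 2.3×10⁻⁴ = 0.05658 m
Δh = 0.10368 + 0.05658 = 0.16026 m ≈ 16.0 cm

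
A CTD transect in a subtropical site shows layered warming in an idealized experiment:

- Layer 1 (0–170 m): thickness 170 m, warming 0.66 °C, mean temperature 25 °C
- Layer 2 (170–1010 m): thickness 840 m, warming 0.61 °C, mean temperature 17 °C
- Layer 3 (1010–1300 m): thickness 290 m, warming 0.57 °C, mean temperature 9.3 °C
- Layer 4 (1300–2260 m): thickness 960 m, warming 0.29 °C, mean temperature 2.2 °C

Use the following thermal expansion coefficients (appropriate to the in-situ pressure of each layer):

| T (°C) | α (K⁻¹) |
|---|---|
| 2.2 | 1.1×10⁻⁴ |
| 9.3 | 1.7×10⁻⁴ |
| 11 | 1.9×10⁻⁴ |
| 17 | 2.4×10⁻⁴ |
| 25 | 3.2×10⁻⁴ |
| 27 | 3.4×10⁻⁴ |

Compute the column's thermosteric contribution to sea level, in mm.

Layer 1 at 25 °C → α = 3.2×10⁻⁴ K⁻¹
Layer 2 at 17 °C → α = 2.4×10⁻⁴ K⁻¹
Layer 3 at 9.3 °C → α = 1.7×10⁻⁴ K⁻¹
Layer 4 at 2.2 °C → α = 1.1×10⁻⁴ K⁻¹
Layer 1: 3.2×10⁻⁴ × 0.66 × 170 = 0.035904 m
840 × 0.61 × 2.4×10⁻⁴ = 0.122976 m
Layer 3: 290 × 1.7×10⁻⁴ × 0.57 = 0.028101 m
Layer 4: 0.29 × 1.1×10⁻⁴ × 960 = 0.030624 m
Δh = 0.035904 + 0.122976 + 0.028101 + 0.030624 = 0.217605 m

about 218 mm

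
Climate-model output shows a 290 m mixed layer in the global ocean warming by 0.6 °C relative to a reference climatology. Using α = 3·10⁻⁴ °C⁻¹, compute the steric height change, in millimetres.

Δh = αΔT·H = 3×10⁻⁴ × 0.6 × 290 = 0.05220 m

Δh = 52.2 mm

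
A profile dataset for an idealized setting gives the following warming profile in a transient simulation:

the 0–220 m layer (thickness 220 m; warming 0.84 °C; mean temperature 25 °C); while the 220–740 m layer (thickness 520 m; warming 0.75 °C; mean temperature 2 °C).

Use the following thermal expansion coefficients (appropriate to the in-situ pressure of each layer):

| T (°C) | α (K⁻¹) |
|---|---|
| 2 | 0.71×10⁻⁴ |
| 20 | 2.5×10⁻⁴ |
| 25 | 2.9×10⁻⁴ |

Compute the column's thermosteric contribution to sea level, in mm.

Layer 1 at 25 °C → α = 2.9×10⁻⁴ K⁻¹
Layer 2 at 2 °C → α = 0.71×10⁻⁴ K⁻¹
Layer 1: 0.84 × 2.9×10⁻⁴ × 220 = 0.053592 m
Layer 2: 520 × 0.75 × 0.71×10⁻⁴ = 0.02769 m
Δh = 0.053592 + 0.02769 = 0.081282 m

81.3 mm of thermosteric rise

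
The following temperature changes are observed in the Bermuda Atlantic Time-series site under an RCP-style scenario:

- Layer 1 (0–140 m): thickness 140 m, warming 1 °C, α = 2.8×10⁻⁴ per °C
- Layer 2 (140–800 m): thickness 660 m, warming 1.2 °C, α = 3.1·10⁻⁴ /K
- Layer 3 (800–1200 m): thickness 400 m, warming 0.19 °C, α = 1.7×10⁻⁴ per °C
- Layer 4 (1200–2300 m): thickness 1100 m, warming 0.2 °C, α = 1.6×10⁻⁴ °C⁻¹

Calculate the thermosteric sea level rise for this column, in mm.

140 × 1 × 2.8×10⁻⁴ = 0.03920 m
660 × 1.2 × 3.1×10⁻⁴ = 0.24552 m
800–1200 m: 0.19 × 400 × 1.7×10⁻⁴ = 0.01292 m
1200–2300 m: 0.2 × 1.6×10⁻⁴ × 1100 = 0.03520 m
Δh = 0.03920 + 0.24552 + 0.01292 + 0.03520 = 0.33284 m

333 mm of thermosteric rise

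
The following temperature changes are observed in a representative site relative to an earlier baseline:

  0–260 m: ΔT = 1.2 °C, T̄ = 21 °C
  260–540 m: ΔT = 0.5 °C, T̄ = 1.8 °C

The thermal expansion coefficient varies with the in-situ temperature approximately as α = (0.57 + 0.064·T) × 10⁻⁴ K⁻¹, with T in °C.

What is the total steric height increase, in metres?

0.069 m

Layer 1: α = (0.57 + 0.064×21)×10⁻⁴ = 1.914×10⁻⁴ K⁻¹
Layer 2: α = (0.57 + 0.064×1.8)×10⁻⁴ = 0.6852×10⁻⁴ K⁻¹
Layer 1: 260 × 1.2 × 1.914×10⁻⁴ = 0.0597168 m
260–540 m: 0.6852×10⁻⁴ × 280 × 0.5 = 0.0095928 m
Δh = 0.0597168 + 0.0095928 = 0.0693096 m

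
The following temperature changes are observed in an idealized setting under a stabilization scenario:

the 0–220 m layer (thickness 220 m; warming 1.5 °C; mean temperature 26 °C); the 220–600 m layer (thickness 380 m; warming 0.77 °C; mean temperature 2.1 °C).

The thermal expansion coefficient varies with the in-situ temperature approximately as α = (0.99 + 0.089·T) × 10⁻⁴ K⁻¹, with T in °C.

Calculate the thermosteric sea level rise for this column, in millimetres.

Layer 1: α = (0.99 + 0.089×26)×10⁻⁴ = 3.304×10⁻⁴ K⁻¹
Layer 2: α = (0.99 + 0.089×2.1)×10⁻⁴ = 1.1769×10⁻⁴ K⁻¹
0–220 m: 1.5 × 3.304×10⁻⁴ × 220 = 0.109032 m
0.77 × 1.1769×10⁻⁴ × 380 = 0.034436094 m
Δh = 0.109032 + 0.034436094 = 0.143468094 m

Δh = 140 mm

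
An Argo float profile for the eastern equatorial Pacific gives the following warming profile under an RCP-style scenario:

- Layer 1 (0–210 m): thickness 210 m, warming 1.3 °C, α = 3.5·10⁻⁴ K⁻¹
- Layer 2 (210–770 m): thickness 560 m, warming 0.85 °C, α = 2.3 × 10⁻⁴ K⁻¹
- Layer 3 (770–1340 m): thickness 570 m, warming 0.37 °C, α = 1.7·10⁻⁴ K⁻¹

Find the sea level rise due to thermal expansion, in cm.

24.1 cm

3.5×10⁻⁴ × 210 × 1.3 = 0.09555 m
Layer 2: 560 × 2.3×10⁻⁴ × 0.85 = 0.10948 m
Layer 3: 570 × 1.7×10⁻⁴ × 0.37 = 0.035853 m
Δh = 0.09555 + 0.10948 + 0.035853 = 0.240883 m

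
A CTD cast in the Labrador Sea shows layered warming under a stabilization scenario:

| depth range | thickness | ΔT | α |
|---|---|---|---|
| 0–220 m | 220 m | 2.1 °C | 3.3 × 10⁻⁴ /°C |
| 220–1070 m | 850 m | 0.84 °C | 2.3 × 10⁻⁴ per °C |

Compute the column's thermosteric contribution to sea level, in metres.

3.3×10⁻⁴ × 220 × 2.1 = 0.15246 m
2.3×10⁻⁴ × 0.84 × 850 = 0.16422 m
Δh = 0.15246 + 0.16422 = 0.31668 m

0.317 m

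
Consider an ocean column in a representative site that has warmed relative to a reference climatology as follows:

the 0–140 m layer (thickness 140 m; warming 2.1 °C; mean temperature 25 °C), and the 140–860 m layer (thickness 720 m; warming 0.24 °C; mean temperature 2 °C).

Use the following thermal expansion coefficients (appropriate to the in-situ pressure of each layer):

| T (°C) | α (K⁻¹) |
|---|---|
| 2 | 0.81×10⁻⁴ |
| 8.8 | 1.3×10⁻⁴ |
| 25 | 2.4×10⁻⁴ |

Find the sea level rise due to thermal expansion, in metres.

0.085 m

Layer 1 at 25 °C → α = 2.4×10⁻⁴ K⁻¹
Layer 2 at 2 °C → α = 0.81×10⁻⁴ K⁻¹
0–140 m: 140 × 2.1 × 2.4×10⁻⁴ = 0.07056 m
0.81×10⁻⁴ × 0.24 × 720 = 0.0139968 m
Δh = 0.07056 + 0.0139968 = 0.0845568 m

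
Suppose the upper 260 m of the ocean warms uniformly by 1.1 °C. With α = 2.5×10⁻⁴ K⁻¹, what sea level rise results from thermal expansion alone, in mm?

about 72 mm

Δh = αΔT·H = 2.5×10⁻⁴ × 1.1 × 260 = 0.07150 m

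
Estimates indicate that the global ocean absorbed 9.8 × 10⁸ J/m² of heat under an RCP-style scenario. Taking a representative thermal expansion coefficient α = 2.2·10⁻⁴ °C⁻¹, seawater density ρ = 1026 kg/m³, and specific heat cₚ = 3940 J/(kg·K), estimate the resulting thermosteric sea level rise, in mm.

Δh ≈ 53.3 mm

Δh = αQ/(ρcₚ) = 2.2×10⁻⁴ × 9.8×10⁸ / (1026 × 3940) ≈ 0.053334 m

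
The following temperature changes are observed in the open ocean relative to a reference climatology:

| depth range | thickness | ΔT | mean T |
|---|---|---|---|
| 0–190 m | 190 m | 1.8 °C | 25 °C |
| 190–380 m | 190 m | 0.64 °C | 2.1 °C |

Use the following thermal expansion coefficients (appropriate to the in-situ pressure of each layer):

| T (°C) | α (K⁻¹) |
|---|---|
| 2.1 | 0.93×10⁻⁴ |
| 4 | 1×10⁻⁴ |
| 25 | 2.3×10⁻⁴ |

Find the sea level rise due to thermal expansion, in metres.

Layer 1 at 25 °C → α = 2.3×10⁻⁴ K⁻¹
Layer 2 at 2.1 °C → α = 0.93×10⁻⁴ K⁻¹
Layer 1: 1.8 × 190 × 2.3×10⁻⁴ = 0.07866 m
0.93×10⁻⁴ × 190 × 0.64 = 0.0113088 m
Δh = 0.07866 + 0.0113088 = 0.0899688 m

Δh ≈ 0.090 m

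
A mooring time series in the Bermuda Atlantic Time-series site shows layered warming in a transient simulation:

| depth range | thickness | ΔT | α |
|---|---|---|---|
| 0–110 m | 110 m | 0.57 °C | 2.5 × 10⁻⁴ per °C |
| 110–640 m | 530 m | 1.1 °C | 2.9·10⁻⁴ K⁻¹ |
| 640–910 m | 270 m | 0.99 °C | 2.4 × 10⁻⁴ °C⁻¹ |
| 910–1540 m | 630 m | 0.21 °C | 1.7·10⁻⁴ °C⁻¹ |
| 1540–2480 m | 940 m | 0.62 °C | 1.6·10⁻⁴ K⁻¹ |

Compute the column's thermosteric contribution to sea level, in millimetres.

0–110 m: 2.5×10⁻⁴ × 110 × 0.57 = 0.015675 m
530 × 1.1 × 2.9×10⁻⁴ = 0.16907 m
0.99 × 270 × 2.4×10⁻⁴ = 0.064152 m
1.7×10⁻⁴ × 630 × 0.21 = 0.022491 m
940 × 1.6×10⁻⁴ × 0.62 = 0.093248 m
Δh = 0.015675 + 0.16907 + 0.064152 + 0.022491 + 0.093248 = 0.364636 m

Δh ≈ 365 mm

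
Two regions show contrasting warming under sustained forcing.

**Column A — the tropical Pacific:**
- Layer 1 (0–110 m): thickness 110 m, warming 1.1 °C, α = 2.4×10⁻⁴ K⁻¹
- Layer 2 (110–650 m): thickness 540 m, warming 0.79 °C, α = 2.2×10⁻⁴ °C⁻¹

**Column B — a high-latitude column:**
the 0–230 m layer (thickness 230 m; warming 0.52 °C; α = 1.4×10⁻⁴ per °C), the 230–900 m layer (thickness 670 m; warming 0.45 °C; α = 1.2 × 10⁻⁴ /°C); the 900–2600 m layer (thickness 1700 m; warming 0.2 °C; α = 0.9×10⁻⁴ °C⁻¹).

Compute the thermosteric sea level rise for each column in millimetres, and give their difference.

A: 120 mm; B: 84 mm; difference 39 mm

A 110 × 1.1 × 2.4×10⁻⁴ = 0.02904 m
A 2.2×10⁻⁴ × 540 × 0.79 = 0.093852 m
A total: 0.122892 m
B Layer 1: 0.52 × 230 × 1.4×10⁻⁴ = 0.016744 m
B 230–900 m: 0.45 × 1.2×10⁻⁴ × 670 = 0.03618 m
B Layer 3: 1700 × 0.2 × 0.9×10⁻⁴ = 0.03060 m
B total: 0.083524 m
Difference: 0.122892 − 0.083524 = 0.039368 m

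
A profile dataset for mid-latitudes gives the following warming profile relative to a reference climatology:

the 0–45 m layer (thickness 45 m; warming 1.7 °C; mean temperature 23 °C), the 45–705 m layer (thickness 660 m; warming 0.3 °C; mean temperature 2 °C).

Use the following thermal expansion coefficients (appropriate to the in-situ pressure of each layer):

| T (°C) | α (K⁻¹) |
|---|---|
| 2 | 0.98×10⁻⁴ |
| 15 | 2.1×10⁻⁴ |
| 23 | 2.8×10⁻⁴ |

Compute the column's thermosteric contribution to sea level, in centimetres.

4.08 cm

Layer 1 at 23 °C → α = 2.8×10⁻⁴ K⁻¹
Layer 2 at 2 °C → α = 0.98×10⁻⁴ K⁻¹
45 × 1.7 × 2.8×10⁻⁴ = 0.02142 m
Layer 2: 0.3 × 0.98×10⁻⁴ × 660 = 0.019404 m
Δh = 0.02142 + 0.019404 = 0.040824 m ≈ 4.08 cm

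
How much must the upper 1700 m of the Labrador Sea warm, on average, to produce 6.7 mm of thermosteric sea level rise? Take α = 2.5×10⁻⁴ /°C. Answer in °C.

0.0158 °C

ΔT = Δh/(αH) = 0.0067 / (2.5×10⁻⁴ × 1700) ≈ 0.01576 °C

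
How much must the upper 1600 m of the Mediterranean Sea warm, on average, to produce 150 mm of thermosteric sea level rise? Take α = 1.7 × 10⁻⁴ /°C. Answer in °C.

ΔT ≈ 0.55 °C

ΔT = Δh/(αH) = 0.15 / (1.7×10⁻⁴ × 1600) ≈ 0.5515 °C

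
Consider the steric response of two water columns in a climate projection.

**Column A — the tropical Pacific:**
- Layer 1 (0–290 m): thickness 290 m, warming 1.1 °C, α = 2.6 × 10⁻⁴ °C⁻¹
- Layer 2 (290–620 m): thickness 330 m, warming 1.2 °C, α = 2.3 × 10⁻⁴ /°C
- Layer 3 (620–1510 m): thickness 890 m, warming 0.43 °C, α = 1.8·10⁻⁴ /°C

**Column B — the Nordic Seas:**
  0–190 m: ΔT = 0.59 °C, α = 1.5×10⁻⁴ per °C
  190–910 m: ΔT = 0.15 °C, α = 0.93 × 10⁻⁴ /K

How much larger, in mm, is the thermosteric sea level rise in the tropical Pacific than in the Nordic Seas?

216 mm

A 0–290 m: 290 × 2.6×10⁻⁴ × 1.1 = 0.08294 m
A Layer 2: 330 × 1.2 × 2.3×10⁻⁴ = 0.09108 m
A 620–1510 m: 1.8×10⁻⁴ × 890 × 0.43 = 0.068886 m
A total: 0.242906 m
B 0.59 × 1.5×10⁻⁴ × 190 = 0.016815 m
B 190–910 m: 0.15 × 0.93×10⁻⁴ × 720 = 0.010044 m
B total: 0.026859 m
Difference: 0.242906 − 0.026859 = 0.216047 m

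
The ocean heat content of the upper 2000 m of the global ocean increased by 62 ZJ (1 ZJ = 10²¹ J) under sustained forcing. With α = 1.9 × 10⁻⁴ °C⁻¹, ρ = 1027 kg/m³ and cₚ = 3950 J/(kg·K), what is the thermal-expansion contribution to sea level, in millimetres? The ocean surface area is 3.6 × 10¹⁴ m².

about 8.1 mm

Per unit area: Q = 62×10²¹ / (3.6×10¹⁴) ≈ 1.722×10⁸ J/m²
Δh = αQ/(ρcₚ) = 1.9×10⁻⁴ × 1.722×10⁸ / (1027 × 3950) ≈ 0.0080653 m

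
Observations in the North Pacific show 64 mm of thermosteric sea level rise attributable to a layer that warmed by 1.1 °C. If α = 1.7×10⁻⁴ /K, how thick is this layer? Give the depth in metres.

340 m

H = Δh/(αΔT) = 0.064 / (1.7×10⁻⁴ × 1.1) ≈ 342.2 m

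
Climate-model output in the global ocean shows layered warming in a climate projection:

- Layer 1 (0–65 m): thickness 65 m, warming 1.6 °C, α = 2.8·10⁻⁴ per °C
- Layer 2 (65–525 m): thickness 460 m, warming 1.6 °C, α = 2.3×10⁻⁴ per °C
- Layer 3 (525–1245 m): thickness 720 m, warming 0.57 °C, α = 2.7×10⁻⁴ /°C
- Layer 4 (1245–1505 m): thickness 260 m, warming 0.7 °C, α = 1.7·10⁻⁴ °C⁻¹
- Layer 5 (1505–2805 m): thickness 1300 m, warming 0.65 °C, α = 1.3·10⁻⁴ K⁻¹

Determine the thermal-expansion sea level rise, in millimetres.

about 450 mm

1.6 × 65 × 2.8×10⁻⁴ = 0.02912 m
Layer 2: 2.3×10⁻⁴ × 460 × 1.6 = 0.16928 m
Layer 3: 0.57 × 720 × 2.7×10⁻⁴ = 0.110808 m
1245–1505 m: 1.7×10⁻⁴ × 0.7 × 260 = 0.03094 m
1505–2805 m: 1300 × 0.65 × 1.3×10⁻⁴ = 0.10985 m
Δh = 0.02912 + 0.16928 + 0.110808 + 0.03094 + 0.10985 = 0.449998 m ≈ 450 mm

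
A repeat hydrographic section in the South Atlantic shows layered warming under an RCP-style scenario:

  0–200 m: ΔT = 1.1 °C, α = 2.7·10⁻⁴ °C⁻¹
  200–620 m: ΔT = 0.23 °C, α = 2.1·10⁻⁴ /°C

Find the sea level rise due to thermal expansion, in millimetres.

about 80 mm

200 × 1.1 × 2.7×10⁻⁴ = 0.05940 m
200–620 m: 420 × 2.1×10⁻⁴ × 0.23 = 0.020286 m
Δh = 0.05940 + 0.020286 = 0.079686 m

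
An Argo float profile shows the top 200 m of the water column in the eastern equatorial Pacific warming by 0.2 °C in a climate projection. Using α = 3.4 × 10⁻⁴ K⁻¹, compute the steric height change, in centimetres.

Δh ≈ 1.36 cm

Δh = αΔT·H = 3.4×10⁻⁴ × 0.2 × 200 = 0.01360 m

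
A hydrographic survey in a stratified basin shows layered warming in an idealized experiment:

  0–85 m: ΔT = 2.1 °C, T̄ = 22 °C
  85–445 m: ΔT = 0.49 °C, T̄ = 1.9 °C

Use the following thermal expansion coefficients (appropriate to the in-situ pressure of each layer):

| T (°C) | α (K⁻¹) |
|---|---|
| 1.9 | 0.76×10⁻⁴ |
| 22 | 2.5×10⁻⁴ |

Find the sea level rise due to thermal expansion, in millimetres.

Layer 1 at 22 °C → α = 2.5×10⁻⁴ K⁻¹
Layer 2 at 1.9 °C → α = 0.76×10⁻⁴ K⁻¹
2.5×10⁻⁴ × 85 × 2.1 = 0.044625 m
85–445 m: 360 × 0.76×10⁻⁴ × 0.49 = 0.0134064 m
Δh = 0.044625 + 0.0134064 = 0.0580314 m ≈ 58 mm

Δh ≈ 58 mm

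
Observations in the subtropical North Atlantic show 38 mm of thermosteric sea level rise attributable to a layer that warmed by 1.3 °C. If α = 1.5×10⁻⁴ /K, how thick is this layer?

195 m

H = Δh/(αΔT) = 0.038 / (1.5×10⁻⁴ × 1.3) ≈ 194.9 m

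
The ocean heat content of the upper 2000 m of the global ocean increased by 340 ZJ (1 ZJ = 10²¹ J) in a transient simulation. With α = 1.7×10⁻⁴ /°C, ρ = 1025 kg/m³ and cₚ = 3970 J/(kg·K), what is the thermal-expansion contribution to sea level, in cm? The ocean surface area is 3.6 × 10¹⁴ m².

Δh = 3.95 cm

Per unit area: Q = 340×10²¹ / (3.6×10¹⁴) ≈ 9.444×10⁸ J/m²
Δh = αQ/(ρcₚ) = 1.7×10⁻⁴ × 9.444×10⁸ / (1025 × 3970) ≈ 0.039454 m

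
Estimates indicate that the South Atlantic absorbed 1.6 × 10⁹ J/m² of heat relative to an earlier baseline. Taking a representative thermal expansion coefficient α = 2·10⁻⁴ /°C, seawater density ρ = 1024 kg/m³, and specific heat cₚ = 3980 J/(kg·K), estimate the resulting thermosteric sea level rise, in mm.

Δh = αQ/(ρcₚ) = 2×10⁻⁴ × 1.6×10⁹ / (1024 × 3980) ≈ 0.078518 m

about 78.5 mm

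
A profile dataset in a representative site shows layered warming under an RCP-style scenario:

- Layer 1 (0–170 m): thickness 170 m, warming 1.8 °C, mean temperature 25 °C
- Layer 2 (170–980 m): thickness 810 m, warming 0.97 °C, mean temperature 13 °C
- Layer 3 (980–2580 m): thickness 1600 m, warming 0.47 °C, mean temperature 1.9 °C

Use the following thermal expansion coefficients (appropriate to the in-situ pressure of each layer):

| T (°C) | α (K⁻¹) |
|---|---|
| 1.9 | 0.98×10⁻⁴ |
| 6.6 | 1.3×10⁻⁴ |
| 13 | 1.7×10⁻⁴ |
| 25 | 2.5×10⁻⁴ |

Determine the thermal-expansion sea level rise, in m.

Δh = 0.28 m

Layer 1 at 25 °C → α = 2.5×10⁻⁴ K⁻¹
Layer 2 at 13 °C → α = 1.7×10⁻⁴ K⁻¹
Layer 3 at 1.9 °C → α = 0.98×10⁻⁴ K⁻¹
Layer 1: 170 × 1.8 × 2.5×10⁻⁴ = 0.07650 m
170–980 m: 1.7×10⁻⁴ × 0.97 × 810 = 0.133569 m
980–2580 m: 0.98×10⁻⁴ × 0.47 × 1600 = 0.073696 m
Δh = 0.07650 + 0.133569 + 0.073696 = 0.283765 m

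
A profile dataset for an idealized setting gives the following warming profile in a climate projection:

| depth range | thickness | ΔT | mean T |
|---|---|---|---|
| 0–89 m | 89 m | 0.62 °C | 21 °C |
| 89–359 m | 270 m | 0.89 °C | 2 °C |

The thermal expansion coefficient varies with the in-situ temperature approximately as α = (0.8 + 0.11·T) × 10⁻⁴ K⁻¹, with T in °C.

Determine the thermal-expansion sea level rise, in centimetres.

Layer 1: α = (0.8 + 0.11×21)×10⁻⁴ = 3.11×10⁻⁴ K⁻¹
Layer 2: α = (0.8 + 0.11×2)×10⁻⁴ = 1.02×10⁻⁴ K⁻¹
89 × 0.62 × 3.11×10⁻⁴ = 0.01716098 m
1.02×10⁻⁴ × 270 × 0.89 = 0.0245106 m
Δh = 0.01716098 + 0.0245106 = 0.04167158 m ≈ 4.2 cm

4.2 cm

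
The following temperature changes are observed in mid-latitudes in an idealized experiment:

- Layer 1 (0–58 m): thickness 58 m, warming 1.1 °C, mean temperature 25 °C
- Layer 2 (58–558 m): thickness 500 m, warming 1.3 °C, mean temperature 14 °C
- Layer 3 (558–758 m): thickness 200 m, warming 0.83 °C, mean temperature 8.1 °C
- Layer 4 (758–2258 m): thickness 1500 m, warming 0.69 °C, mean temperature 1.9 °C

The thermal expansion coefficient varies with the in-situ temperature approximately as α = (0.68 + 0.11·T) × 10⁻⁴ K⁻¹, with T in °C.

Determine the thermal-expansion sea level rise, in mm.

Δh = 284 mm

Layer 1: α = (0.68 + 0.11×25)×10⁻⁴ = 3.43×10⁻⁴ K⁻¹
Layer 2: α = (0.68 + 0.11×14)×10⁻⁴ = 2.22×10⁻⁴ K⁻¹
Layer 3: α = (0.68 + 0.11×8.1)×10⁻⁴ = 1.571×10⁻⁴ K⁻¹
Layer 4: α = (0.68 + 0.11×1.9)×10⁻⁴ = 0.889×10⁻⁴ K⁻¹
3.43×10⁻⁴ × 58 × 1.1 = 0.0218834 m
500 × 1.3 × 2.22×10⁻⁴ = 0.14430 m
558–758 m: 1.571×10⁻⁴ × 0.83 × 200 = 0.0260786 m
Layer 4: 0.889×10⁻⁴ × 1500 × 0.69 = 0.0920115 m
Δh = 0.0218834 + 0.14430 + 0.0260786 + 0.0920115 = 0.2842735 m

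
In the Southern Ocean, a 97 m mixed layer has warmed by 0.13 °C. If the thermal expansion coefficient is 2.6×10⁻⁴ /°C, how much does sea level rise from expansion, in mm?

about 3.3 mm

Δh = αΔT·H = 2.6×10⁻⁴ × 0.13 × 97 = 0.0032786 m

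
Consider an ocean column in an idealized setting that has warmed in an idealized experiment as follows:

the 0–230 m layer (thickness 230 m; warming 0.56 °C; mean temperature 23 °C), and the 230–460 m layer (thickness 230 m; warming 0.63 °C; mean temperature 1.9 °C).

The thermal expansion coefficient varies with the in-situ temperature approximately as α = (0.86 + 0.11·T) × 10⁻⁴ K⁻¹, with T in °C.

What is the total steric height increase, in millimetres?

59.2 mm of thermosteric rise

Layer 1: α = (0.86 + 0.11×23)×10⁻⁴ = 3.39×10⁻⁴ K⁻¹
Layer 2: α = (0.86 + 0.11×1.9)×10⁻⁴ = 1.069×10⁻⁴ K⁻¹
0–230 m: 0.56 × 3.39×10⁻⁴ × 230 = 0.0436632 m
Layer 2: 230 × 0.63 × 1.069×10⁻⁴ = 0.01548981 m
Δh = 0.0436632 + 0.01548981 = 0.05915301 m ≈ 59.2 mm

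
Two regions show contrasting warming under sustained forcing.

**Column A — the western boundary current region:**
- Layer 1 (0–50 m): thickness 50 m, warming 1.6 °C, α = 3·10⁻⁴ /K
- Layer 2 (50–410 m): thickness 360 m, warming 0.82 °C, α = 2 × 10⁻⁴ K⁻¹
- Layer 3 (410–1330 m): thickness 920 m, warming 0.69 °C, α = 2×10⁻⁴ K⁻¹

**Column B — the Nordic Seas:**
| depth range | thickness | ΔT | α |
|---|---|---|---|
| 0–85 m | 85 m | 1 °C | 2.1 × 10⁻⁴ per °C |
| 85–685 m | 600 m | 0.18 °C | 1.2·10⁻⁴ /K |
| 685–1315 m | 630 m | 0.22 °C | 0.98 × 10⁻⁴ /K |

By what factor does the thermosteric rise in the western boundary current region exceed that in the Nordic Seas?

A 0–50 m: 50 × 1.6 × 3×10⁻⁴ = 0.02400 m
A 2×10⁻⁴ × 0.82 × 360 = 0.05904 m
A Layer 3: 2×10⁻⁴ × 920 × 0.69 = 0.12696 m
A total: 0.21000 m
B 0–85 m: 85 × 1 × 2.1×10⁻⁴ = 0.01785 m
B Layer 2: 1.2×10⁻⁴ × 600 × 0.18 = 0.01296 m
B Layer 3: 0.98×10⁻⁴ × 630 × 0.22 = 0.0135828 m
B total: 0.0443928 m
Ratio: 0.21000 / 0.0443928 ≈ 4.730

a factor of 4.73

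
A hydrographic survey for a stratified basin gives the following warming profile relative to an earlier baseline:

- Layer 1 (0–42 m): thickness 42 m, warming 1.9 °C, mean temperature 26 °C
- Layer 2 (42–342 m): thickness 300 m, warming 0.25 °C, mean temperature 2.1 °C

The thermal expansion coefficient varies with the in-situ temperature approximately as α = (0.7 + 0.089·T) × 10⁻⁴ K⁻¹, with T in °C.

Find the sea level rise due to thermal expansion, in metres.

Δh ≈ 0.0307 m

Layer 1: α = (0.7 + 0.089×26)×10⁻⁴ = 3.014×10⁻⁴ K⁻¹
Layer 2: α = (0.7 + 0.089×2.1)×10⁻⁴ = 0.8869×10⁻⁴ K⁻¹
3.014×10⁻⁴ × 42 × 1.9 = 0.02405172 m
42–342 m: 0.25 × 300 × 0.8869×10⁻⁴ = 0.00665175 m
Δh = 0.02405172 + 0.00665175 = 0.03070347 m ≈ 0.0307 m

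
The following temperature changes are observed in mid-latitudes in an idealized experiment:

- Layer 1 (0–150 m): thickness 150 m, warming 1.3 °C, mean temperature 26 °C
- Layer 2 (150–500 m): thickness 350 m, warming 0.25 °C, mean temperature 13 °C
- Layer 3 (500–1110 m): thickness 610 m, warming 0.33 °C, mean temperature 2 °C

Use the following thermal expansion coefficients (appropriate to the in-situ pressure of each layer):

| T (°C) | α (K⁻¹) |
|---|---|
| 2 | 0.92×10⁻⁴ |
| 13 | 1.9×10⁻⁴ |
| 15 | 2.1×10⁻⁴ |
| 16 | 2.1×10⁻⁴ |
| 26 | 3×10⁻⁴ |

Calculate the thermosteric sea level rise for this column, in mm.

94 mm of thermosteric rise

Layer 1 at 26 °C → α = 3×10⁻⁴ K⁻¹
Layer 2 at 13 °C → α = 1.9×10⁻⁴ K⁻¹
Layer 3 at 2 °C → α = 0.92×10⁻⁴ K⁻¹
Layer 1: 3×10⁻⁴ × 1.3 × 150 = 0.05850 m
Layer 2: 1.9×10⁻⁴ × 0.25 × 350 = 0.016625 m
Layer 3: 0.92×10⁻⁴ × 610 × 0.33 = 0.0185196 m
Δh = 0.05850 + 0.016625 + 0.0185196 = 0.0936446 m ≈ 94 mm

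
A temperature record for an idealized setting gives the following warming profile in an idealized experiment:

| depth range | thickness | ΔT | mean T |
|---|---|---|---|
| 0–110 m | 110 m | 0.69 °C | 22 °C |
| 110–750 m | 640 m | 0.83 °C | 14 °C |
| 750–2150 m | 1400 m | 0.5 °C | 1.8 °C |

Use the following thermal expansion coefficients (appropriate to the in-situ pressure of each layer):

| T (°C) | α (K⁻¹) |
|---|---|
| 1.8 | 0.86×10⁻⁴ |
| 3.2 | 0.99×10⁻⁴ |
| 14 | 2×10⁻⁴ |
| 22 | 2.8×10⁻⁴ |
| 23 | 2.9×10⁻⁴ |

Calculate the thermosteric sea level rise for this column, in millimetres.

Layer 1 at 22 °C → α = 2.8×10⁻⁴ K⁻¹
Layer 2 at 14 °C → α = 2×10⁻⁴ K⁻¹
Layer 3 at 1.8 °C → α = 0.86×10⁻⁴ K⁻¹
0–110 m: 2.8×10⁻⁴ × 0.69 × 110 = 0.021252 m
110–750 m: 640 × 0.83 × 2×10⁻⁴ = 0.10624 m
750–2150 m: 0.86×10⁻⁴ × 1400 × 0.5 = 0.06020 m
Δh = 0.021252 + 0.10624 + 0.06020 = 0.187692 m

Δh ≈ 188 mm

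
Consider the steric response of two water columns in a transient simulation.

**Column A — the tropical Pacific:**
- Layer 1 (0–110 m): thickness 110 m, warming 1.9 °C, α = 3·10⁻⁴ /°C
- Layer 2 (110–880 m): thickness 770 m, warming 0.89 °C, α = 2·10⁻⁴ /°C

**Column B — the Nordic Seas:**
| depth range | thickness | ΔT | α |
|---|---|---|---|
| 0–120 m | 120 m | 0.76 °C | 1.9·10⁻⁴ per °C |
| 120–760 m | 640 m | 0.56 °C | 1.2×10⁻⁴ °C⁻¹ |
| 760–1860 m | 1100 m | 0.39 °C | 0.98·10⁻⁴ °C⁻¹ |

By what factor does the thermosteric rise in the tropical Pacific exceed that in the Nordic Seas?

A 0–110 m: 3×10⁻⁴ × 1.9 × 110 = 0.06270 m
A Layer 2: 2×10⁻⁴ × 770 × 0.89 = 0.13706 m
A total: 0.19976 m
B 0.76 × 120 × 1.9×10⁻⁴ = 0.017328 m
B 120–760 m: 1.2×10⁻⁴ × 0.56 × 640 = 0.043008 m
B 760–1860 m: 1100 × 0.98×10⁻⁴ × 0.39 = 0.042042 m
B total: 0.102378 m
Ratio: 0.19976 / 0.102378 ≈ 1.951

≈ 1.95×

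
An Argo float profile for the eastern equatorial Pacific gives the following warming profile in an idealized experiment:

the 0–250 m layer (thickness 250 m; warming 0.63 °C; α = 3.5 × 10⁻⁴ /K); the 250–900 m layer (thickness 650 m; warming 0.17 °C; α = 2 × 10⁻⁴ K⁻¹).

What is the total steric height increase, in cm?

7.72 cm

250 × 0.63 × 3.5×10⁻⁴ = 0.055125 m
0.17 × 2×10⁻⁴ × 650 = 0.02210 m
Δh = 0.055125 + 0.02210 = 0.077225 m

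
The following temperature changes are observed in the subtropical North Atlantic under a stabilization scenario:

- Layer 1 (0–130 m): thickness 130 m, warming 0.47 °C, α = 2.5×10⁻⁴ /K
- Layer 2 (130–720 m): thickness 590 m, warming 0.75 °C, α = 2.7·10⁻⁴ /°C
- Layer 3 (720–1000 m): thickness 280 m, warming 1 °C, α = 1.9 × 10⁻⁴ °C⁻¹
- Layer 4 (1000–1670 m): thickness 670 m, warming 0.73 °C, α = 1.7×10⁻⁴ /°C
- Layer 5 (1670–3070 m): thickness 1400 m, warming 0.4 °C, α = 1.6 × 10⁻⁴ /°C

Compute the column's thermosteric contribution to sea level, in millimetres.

361 mm

130 × 0.47 × 2.5×10⁻⁴ = 0.015275 m
130–720 m: 2.7×10⁻⁴ × 0.75 × 590 = 0.119475 m
Layer 3: 280 × 1.9×10⁻⁴ × 1 = 0.05320 m
670 × 0.73 × 1.7×10⁻⁴ = 0.083147 m
Layer 5: 1.6×10⁻⁴ × 1400 × 0.4 = 0.08960 m
Δh = 0.015275 + 0.119475 + 0.05320 + 0.083147 + 0.08960 = 0.360697 m ≈ 361 mm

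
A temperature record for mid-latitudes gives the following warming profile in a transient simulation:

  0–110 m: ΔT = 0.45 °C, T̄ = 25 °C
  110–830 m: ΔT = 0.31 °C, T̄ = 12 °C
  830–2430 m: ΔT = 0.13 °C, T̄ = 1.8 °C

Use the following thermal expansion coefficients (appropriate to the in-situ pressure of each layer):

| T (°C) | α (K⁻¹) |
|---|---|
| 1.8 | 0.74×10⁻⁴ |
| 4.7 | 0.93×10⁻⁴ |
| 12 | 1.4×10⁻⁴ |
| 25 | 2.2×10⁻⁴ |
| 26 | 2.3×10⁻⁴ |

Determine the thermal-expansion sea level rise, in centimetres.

Layer 1 at 25 °C → α = 2.2×10⁻⁴ K⁻¹
Layer 2 at 12 °C → α = 1.4×10⁻⁴ K⁻¹
Layer 3 at 1.8 °C → α = 0.74×10⁻⁴ K⁻¹
0.45 × 2.2×10⁻⁴ × 110 = 0.01089 m
0.31 × 1.4×10⁻⁴ × 720 = 0.031248 m
Layer 3: 1600 × 0.13 × 0.74×10⁻⁴ = 0.015392 m
Δh = 0.01089 + 0.031248 + 0.015392 = 0.05753 m

Δh = 5.75 cm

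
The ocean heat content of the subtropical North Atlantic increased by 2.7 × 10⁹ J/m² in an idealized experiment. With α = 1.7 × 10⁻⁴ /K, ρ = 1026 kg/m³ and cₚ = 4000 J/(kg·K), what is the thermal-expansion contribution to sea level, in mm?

Δh = αQ/(ρcₚ) = 1.7×10⁻⁴ × 2.7×10⁹ / (1026 × 4000) ≈ 0.11184 m

Δh = 112 mm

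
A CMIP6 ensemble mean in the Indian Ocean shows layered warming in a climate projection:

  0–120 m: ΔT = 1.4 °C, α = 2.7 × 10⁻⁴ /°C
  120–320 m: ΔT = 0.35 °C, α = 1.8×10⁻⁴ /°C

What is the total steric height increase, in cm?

120 × 2.7×10⁻⁴ × 1.4 = 0.04536 m
120–320 m: 200 × 1.8×10⁻⁴ × 0.35 = 0.01260 m
Δh = 0.04536 + 0.01260 = 0.05796 m

5.8 cm of thermosteric rise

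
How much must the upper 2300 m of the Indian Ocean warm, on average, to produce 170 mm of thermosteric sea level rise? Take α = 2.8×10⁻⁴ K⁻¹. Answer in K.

0.26 K

ΔT = Δh/(αH) = 0.17 / (2.8×10⁻⁴ × 2300) ≈ 0.2640 K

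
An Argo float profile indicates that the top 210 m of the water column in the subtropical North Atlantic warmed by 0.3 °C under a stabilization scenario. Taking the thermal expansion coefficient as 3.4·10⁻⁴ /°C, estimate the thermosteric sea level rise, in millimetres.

about 21.4 mm

Δh = αΔT·H = 3.4×10⁻⁴ × 0.3 × 210 = 0.02142 m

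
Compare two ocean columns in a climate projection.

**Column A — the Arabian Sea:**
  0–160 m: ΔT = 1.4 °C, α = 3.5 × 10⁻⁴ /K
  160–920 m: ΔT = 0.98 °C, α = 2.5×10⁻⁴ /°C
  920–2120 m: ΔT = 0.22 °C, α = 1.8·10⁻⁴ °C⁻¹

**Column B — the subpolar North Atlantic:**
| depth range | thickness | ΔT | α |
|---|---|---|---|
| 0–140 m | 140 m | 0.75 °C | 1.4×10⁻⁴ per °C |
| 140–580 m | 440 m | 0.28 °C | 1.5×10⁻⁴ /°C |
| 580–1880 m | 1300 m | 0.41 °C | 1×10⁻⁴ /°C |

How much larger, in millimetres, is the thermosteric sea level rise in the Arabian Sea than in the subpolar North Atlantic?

A 160 × 3.5×10⁻⁴ × 1.4 = 0.07840 m
A 0.98 × 760 × 2.5×10⁻⁴ = 0.18620 m
A 1200 × 0.22 × 1.8×10⁻⁴ = 0.04752 m
A total: 0.31212 m
B 0–140 m: 140 × 1.4×10⁻⁴ × 0.75 = 0.01470 m
B 1.5×10⁻⁴ × 0.28 × 440 = 0.01848 m
B 1300 × 1×10⁻⁴ × 0.41 = 0.05330 m
B total: 0.08648 m
Difference: 0.31212 − 0.08648 = 0.22564 m

Δh_A − Δh_B ≈ 230 mm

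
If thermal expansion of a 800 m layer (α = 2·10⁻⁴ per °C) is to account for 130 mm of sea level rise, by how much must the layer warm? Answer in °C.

ΔT = Δh/(αH) = 0.13 / (2×10⁻⁴ × 800) = 0.8125 °C

0.81 °C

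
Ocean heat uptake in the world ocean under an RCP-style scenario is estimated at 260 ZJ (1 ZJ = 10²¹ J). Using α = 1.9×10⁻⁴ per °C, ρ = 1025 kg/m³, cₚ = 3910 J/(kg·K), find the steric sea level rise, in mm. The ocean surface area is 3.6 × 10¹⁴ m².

Per unit area: Q = 260×10²¹ / (3.6×10¹⁴) ≈ 7.222×10⁸ J/m²
Δh = αQ/(ρcₚ) = 1.9×10⁻⁴ × 7.222×10⁸ / (1025 × 3910) ≈ 0.034238 m

about 34.2 mm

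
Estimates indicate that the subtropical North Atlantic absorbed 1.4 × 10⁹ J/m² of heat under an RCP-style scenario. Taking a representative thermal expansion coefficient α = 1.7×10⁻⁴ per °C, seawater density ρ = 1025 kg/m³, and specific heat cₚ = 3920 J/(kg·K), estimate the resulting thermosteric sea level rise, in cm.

Δh = αQ/(ρcₚ) = 1.7×10⁻⁴ × 1.4×10⁹ / (1025 × 3920) ≈ 0.059233 m

about 5.92 cm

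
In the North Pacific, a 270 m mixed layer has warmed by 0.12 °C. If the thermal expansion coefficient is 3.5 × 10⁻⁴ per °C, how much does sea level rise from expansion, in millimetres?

Δh = 11 mm

Δh = αΔT·H = 3.5×10⁻⁴ × 0.12 × 270 = 0.01134 m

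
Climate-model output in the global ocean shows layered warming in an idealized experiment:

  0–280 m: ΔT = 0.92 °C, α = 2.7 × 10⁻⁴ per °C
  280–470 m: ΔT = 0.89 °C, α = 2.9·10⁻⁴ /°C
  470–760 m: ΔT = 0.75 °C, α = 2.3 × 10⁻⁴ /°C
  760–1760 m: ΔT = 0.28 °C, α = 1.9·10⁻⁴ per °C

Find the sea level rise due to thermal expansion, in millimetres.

222 mm of thermosteric rise

280 × 0.92 × 2.7×10⁻⁴ = 0.069552 m
Layer 2: 2.9×10⁻⁴ × 190 × 0.89 = 0.049039 m
470–760 m: 2.3×10⁻⁴ × 0.75 × 290 = 0.050025 m
Layer 4: 1000 × 1.9×10⁻⁴ × 0.28 = 0.05320 m
Δh = 0.069552 + 0.049039 + 0.050025 + 0.05320 = 0.221816 m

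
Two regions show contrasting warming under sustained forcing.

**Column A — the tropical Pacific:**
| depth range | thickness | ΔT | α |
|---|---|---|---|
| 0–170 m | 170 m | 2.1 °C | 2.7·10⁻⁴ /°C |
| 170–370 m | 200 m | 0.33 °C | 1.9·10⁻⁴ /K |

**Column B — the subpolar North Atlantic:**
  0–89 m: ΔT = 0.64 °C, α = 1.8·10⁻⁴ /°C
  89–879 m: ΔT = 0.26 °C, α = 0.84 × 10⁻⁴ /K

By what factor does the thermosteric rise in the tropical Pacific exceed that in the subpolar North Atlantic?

a factor of 3.96

A Layer 1: 2.1 × 170 × 2.7×10⁻⁴ = 0.09639 m
A 170–370 m: 200 × 0.33 × 1.9×10⁻⁴ = 0.01254 m
A total: 0.10893 m
B 89 × 1.8×10⁻⁴ × 0.64 = 0.0102528 m
B 0.84×10⁻⁴ × 0.26 × 790 = 0.0172536 m
B total: 0.0275064 m
Ratio: 0.10893 / 0.0275064 ≈ 3.960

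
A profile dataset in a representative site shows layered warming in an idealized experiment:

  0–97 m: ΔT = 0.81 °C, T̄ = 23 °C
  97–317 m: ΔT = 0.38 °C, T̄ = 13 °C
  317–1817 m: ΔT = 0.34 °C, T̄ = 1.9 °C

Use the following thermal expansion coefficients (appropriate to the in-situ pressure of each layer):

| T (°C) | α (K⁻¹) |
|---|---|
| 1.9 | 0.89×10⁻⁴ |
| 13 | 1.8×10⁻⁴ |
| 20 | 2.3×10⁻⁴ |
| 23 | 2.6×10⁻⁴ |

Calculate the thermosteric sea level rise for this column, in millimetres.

Δh = 80.9 mm

Layer 1 at 23 °C → α = 2.6×10⁻⁴ K⁻¹
Layer 2 at 13 °C → α = 1.8×10⁻⁴ K⁻¹
Layer 3 at 1.9 °C → α = 0.89×10⁻⁴ K⁻¹
Layer 1: 97 × 2.6×10⁻⁴ × 0.81 = 0.0204282 m
Layer 2: 220 × 0.38 × 1.8×10⁻⁴ = 0.015048 m
317–1817 m: 1500 × 0.89×10⁻⁴ × 0.34 = 0.04539 m
Δh = 0.0204282 + 0.015048 + 0.04539 = 0.0808662 m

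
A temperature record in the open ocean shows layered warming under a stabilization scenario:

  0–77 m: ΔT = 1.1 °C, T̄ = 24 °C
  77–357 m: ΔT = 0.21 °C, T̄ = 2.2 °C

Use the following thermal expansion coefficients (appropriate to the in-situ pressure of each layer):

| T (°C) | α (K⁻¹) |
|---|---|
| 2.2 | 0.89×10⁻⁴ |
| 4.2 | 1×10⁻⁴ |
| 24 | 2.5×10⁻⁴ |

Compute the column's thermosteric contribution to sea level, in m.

Layer 1 at 24 °C → α = 2.5×10⁻⁴ K⁻¹
Layer 2 at 2.2 °C → α = 0.89×10⁻⁴ K⁻¹
77 × 2.5×10⁻⁴ × 1.1 = 0.021175 m
Layer 2: 0.21 × 280 × 0.89×10⁻⁴ = 0.0052332 m
Δh = 0.021175 + 0.0052332 = 0.0264082 m

0.0264 m of thermosteric rise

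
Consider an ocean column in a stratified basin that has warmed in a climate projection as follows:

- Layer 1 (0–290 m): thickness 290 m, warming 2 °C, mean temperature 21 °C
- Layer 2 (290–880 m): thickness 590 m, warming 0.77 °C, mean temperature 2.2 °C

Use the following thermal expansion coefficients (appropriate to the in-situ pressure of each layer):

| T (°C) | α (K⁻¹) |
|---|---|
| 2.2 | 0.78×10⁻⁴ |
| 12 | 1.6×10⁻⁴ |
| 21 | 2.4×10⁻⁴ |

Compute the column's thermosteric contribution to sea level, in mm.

Layer 1 at 21 °C → α = 2.4×10⁻⁴ K⁻¹
Layer 2 at 2.2 °C → α = 0.78×10⁻⁴ K⁻¹
2.4×10⁻⁴ × 290 × 2 = 0.13920 m
290–880 m: 0.77 × 0.78×10⁻⁴ × 590 = 0.0354354 m
Δh = 0.13920 + 0.0354354 = 0.1746354 m ≈ 175 mm

Δh ≈ 175 mm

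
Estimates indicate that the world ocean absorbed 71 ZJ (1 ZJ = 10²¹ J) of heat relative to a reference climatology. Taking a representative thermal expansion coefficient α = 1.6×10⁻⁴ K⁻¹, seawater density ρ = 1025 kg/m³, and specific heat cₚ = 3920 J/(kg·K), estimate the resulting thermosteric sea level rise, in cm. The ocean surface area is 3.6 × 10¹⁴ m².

0.785 cm of thermosteric rise

Per unit area: Q = 71×10²¹ / (3.6×10¹⁴) ≈ 1.972×10⁸ J/m²
Δh = αQ/(ρcₚ) = 1.6×10⁻⁴ × 1.972×10⁸ / (1025 × 3920) ≈ 0.0078527 m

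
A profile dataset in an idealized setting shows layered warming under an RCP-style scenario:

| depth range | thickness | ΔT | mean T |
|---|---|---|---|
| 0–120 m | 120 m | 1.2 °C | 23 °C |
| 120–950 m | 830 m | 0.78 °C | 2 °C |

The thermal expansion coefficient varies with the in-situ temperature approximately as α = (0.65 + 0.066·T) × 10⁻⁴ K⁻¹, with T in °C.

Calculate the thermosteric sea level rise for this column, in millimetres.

Layer 1: α = (0.65 + 0.066×23)×10⁻⁴ = 2.168×10⁻⁴ K⁻¹
Layer 2: α = (0.65 + 0.066×2)×10⁻⁴ = 0.782×10⁻⁴ K⁻¹
Layer 1: 1.2 × 2.168×10⁻⁴ × 120 = 0.0312192 m
Layer 2: 0.78 × 830 × 0.782×10⁻⁴ = 0.05062668 m
Δh = 0.0312192 + 0.05062668 = 0.08184588 m

about 81.8 mm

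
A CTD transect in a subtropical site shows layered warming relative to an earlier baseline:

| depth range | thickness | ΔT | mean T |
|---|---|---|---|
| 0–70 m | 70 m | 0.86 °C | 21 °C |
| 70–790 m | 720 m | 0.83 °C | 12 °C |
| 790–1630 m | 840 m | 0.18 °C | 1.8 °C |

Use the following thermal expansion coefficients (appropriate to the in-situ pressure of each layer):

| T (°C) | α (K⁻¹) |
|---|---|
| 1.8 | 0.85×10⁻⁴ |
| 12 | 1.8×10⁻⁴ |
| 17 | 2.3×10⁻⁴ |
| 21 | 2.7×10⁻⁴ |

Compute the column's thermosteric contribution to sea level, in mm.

Layer 1 at 21 °C → α = 2.7×10⁻⁴ K⁻¹
Layer 2 at 12 °C → α = 1.8×10⁻⁴ K⁻¹
Layer 3 at 1.8 °C → α = 0.85×10⁻⁴ K⁻¹
Layer 1: 2.7×10⁻⁴ × 0.86 × 70 = 0.016254 m
0.83 × 720 × 1.8×10⁻⁴ = 0.107568 m
0.18 × 0.85×10⁻⁴ × 840 = 0.012852 m
Δh = 0.016254 + 0.107568 + 0.012852 = 0.136674 m ≈ 137 mm

137 mm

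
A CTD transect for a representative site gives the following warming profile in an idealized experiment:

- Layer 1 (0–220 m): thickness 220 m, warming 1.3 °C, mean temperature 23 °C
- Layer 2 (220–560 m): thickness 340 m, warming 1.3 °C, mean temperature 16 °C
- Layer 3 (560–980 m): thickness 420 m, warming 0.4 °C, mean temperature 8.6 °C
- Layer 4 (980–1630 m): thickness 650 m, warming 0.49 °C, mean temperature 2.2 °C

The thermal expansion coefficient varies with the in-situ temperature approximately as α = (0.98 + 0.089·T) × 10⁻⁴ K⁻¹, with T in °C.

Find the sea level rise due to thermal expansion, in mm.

Δh ≈ 260 mm

Layer 1: α = (0.98 + 0.089×23)×10⁻⁴ = 3.027×10⁻⁴ K⁻¹
Layer 2: α = (0.98 + 0.089×16)×10⁻⁴ = 2.404×10⁻⁴ K⁻¹
Layer 3: α = (0.98 + 0.089×8.6)×10⁻⁴ = 1.7454×10⁻⁴ K⁻¹
Layer 4: α = (0.98 + 0.089×2.2)×10⁻⁴ = 1.1758×10⁻⁴ K⁻¹
Layer 1: 3.027×10⁻⁴ × 220 × 1.3 = 0.0865722 m
220–560 m: 1.3 × 2.404×10⁻⁴ × 340 = 0.1062568 m
0.4 × 420 × 1.7454×10⁻⁴ = 0.02932272 m
980–1630 m: 650 × 0.49 × 1.1758×10⁻⁴ = 0.03744923 m
Δh = 0.0865722 + 0.1062568 + 0.02932272 + 0.03744923 = 0.25960095 m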